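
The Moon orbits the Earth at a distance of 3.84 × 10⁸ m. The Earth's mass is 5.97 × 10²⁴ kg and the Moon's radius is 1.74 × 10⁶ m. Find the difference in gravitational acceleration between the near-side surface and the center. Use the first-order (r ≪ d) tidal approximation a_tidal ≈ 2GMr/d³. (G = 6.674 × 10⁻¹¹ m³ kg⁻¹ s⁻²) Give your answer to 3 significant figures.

a_tidal = 2GMr/d³
        = 2 × (6.674 × 10⁻¹¹) × (5.97 × 10²⁴) × (1.74 × 10⁶) / (3.84 × 10⁸)³
        = 2.45 × 10⁻⁵ m/s²

2.45 × 10⁻⁵ m/s²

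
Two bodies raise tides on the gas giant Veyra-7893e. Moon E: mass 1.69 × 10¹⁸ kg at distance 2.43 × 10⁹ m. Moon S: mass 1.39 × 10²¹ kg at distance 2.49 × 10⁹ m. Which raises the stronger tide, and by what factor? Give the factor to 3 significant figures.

The tide-raising term goes as M/d³ (the gradient of a 1/d² field).
Moon E: (1.69 × 10¹⁸) / (2.43 × 10⁹)³ = 1.178 × 10⁻¹⁰
Moon S: (1.39 × 10²¹) / (2.49 × 10⁹)³ = 9.004 × 10⁻⁸
Ratio (larger/smaller) = 764

Moon S, by a factor of ≈ 764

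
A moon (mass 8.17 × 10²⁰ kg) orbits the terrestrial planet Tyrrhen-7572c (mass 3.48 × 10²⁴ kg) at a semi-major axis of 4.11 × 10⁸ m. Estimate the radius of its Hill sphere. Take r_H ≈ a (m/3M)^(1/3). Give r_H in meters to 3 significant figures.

1.76 × 10⁷ m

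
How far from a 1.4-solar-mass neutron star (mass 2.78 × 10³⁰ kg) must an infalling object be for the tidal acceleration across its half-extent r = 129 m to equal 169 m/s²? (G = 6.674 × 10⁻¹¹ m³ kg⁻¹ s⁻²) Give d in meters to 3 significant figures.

2GMr/d³ = a_tidal  ⇒  d = (2GMr / a_tidal)^(1/3)
d = (2 × 6.674×10⁻¹¹ × (2.78 × 10³⁰) × (129) / (169))^(1/3)
  = 6.57 × 10⁶ m

6.57 × 10⁶ m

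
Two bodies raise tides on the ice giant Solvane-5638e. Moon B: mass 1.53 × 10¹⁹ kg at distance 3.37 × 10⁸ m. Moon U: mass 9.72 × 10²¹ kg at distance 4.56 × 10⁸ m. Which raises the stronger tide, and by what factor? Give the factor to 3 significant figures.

Compare M/d³ for the two perturbers:
Moon B: (1.53 × 10¹⁹) / (3.37 × 10⁸)³ = 3.998 × 10⁻⁷
Moon U: (9.72 × 10²¹) / (4.56 × 10⁸)³ = 1.025 × 10⁻⁴
Ratio (larger/smaller) = 256

Moon U, by a factor of ≈ 256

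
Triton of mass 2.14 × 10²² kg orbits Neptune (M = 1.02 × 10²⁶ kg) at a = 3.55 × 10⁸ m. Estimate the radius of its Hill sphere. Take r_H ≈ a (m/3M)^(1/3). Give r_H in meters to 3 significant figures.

1.46 × 10⁷ m

r_H ≈ a (m/3M)^(1/3)
    = (3.55 × 10⁸) × (2.14 × 10²² / (3 × 1.02 × 10²⁶))^(1/3)
    = 1.46 × 10⁷ m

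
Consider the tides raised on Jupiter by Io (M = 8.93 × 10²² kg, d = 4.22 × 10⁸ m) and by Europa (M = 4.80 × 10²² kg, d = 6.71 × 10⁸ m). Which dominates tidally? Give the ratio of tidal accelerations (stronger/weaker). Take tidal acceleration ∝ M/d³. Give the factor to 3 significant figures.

Io, by a factor of ≈ 7.48

The tide-raising term goes as M/d³ (the gradient of a 1/d² field).
Io: (8.93 × 10²²) / (4.22 × 10⁸)³ = 1.188 × 10⁻³
Europa: (4.80 × 10²²) / (6.71 × 10⁸)³ = 1.589 × 10⁻⁴
Ratio (larger/smaller) = 7.48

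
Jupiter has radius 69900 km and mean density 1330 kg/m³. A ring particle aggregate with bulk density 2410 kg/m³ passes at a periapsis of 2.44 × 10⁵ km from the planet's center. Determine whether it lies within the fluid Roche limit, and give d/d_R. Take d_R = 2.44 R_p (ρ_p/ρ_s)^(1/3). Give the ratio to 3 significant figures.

d_R = 2.44 × (69900 km) × (1330/2410)^(1/3) = 1.399 × 10⁵ km
d/d_R = (2.44 × 10⁵) / (1.399 × 10⁵) = 1.74
Since d/d_R > 1, the body is outside the Roche limit.

outside; d/d_R ≈ 1.74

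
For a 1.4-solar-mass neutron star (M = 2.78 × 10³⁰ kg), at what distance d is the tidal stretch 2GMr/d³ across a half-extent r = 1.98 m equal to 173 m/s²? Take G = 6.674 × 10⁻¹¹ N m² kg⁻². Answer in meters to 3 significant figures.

1.62 × 10⁶ m

2GMr/d³ = a_tidal  ⇒  d = (2GMr / a_tidal)^(1/3)
d = (2 × 6.674×10⁻¹¹ × (2.78 × 10³⁰) × (1.98) / (173))^(1/3)
  = 1.62 × 10⁶ m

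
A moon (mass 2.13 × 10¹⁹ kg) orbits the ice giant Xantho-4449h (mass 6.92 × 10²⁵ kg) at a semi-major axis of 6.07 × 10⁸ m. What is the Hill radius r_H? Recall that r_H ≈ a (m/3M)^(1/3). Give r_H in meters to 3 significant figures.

r_H ≈ a (m/3M)^(1/3)
    = (6.07 × 10⁸) × (2.13 × 10¹⁹ / (3 × 6.92 × 10²⁵))^(1/3)
    = 2.84 × 10⁶ m

2.84 × 10⁶ m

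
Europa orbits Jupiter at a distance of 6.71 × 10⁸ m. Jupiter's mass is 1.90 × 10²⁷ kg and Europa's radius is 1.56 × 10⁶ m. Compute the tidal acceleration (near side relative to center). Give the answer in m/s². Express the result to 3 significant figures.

1.31 × 10⁻³ m/s²

Since r ≪ d, expand the inverse-square field across one radius to get the leading 2GMr/d³ term.
Δa = 2GMr/d³
   = 2 × (6.674 × 10⁻¹¹) × (1.90 × 10²⁷) × (1.56 × 10⁶) / (6.71 × 10⁸)³
   = 1.31 × 10⁻³ m/s²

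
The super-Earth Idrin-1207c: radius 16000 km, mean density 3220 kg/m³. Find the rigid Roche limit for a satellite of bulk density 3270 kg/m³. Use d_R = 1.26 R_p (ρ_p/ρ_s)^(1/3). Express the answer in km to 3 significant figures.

20100 km

d_R = 1.26 × 16000 km × (3220/3270)^(1/3)
    = 20100 km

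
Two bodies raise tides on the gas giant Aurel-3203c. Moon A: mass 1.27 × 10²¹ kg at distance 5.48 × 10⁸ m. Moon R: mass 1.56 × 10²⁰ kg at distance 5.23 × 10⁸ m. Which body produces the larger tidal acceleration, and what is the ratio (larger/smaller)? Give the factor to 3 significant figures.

Moon A, by a factor of ≈ 7.08

Tidal stretch scales as M/d³; compute that for each body.
Moon A: (1.27 × 10²¹) / (5.48 × 10⁸)³ = 7.717 × 10⁻⁶
Moon R: (1.56 × 10²⁰) / (5.23 × 10⁸)³ = 1.090 × 10⁻⁶
Ratio (larger/smaller) = 7.08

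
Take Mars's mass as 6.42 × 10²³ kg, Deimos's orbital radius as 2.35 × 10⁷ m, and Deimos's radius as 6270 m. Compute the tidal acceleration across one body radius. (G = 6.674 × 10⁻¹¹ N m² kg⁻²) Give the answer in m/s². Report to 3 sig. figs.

Δa = 2GMr/d³
   = 2 × (6.674 × 10⁻¹¹) × (6.42 × 10²³) × (6270) / (2.35 × 10⁷)³
   = 4.14 × 10⁻⁵ m/s²

4.14 × 10⁻⁵ m/s²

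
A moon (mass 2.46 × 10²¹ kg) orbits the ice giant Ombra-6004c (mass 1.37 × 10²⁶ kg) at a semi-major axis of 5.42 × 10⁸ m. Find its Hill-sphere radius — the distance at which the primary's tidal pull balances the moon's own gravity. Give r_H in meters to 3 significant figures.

r_H ≈ a (m/3M)^(1/3)
    = (5.42 × 10⁸) × (2.46 × 10²¹ / (3 × 1.37 × 10²⁶))^(1/3)
    = 9.84 × 10⁶ m

9.84 × 10⁶ m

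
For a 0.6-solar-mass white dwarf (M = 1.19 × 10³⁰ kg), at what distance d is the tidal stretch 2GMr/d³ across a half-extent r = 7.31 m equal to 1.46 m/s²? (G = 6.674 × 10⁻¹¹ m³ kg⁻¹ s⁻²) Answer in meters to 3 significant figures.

9.26 × 10⁶ m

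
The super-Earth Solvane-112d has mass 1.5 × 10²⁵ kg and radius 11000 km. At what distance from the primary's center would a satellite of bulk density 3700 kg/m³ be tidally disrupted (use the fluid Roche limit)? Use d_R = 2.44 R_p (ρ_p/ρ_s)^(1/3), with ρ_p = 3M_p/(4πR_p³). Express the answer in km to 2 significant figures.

24000 km

ρ_p = 3M_p/(4πR_p³) = 3 × (1.5 × 10²⁵) / (4π × (1.1 × 10⁷ m)³) = 2700 kg/m³
d_R = 2.44 × 11000 km × (2700/3700)^(1/3)
    = 24000 km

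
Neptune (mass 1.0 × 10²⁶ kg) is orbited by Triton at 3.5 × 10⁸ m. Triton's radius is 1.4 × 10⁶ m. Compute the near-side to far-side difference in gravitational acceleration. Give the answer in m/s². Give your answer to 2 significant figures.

Δa = 4GMr/d³
   = 4 × (6.674 × 10⁻¹¹) × (1.0 × 10²⁶) × (1.4 × 10⁶) / (3.5 × 10⁸)³
   = 8.7 × 10⁻⁴ m/s²

8.7 × 10⁻⁴ m/s²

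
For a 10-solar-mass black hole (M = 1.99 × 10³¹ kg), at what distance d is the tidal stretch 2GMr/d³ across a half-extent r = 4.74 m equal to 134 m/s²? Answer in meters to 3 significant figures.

2GMr/d³ = a_tidal  ⇒  d = (2GMr / a_tidal)^(1/3)
d = (2 × 6.674×10⁻¹¹ × (1.99 × 10³¹) × (4.74) / (134))^(1/3)
  = 4.55 × 10⁶ m

4.55 × 10⁶ m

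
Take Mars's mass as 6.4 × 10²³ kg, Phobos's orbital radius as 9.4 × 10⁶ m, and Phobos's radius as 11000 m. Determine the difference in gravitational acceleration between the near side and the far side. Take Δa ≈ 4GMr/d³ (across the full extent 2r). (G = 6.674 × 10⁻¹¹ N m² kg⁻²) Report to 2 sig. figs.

The field gradient is 2GM/d³; across the full diameter 2r the difference is 4GMr/d³.
Δg = 4GMr/d³
   = 4 × (6.674 × 10⁻¹¹) × (6.4 × 10²³) × (11000) / (9.4 × 10⁶)³
   = 2.3 × 10⁻³ m/s²

2.3 × 10⁻³ m/s²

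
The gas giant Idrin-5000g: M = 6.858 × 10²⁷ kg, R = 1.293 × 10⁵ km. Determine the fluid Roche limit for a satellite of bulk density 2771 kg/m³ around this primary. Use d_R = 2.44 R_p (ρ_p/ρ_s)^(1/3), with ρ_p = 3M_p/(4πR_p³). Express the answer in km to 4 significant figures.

2.047 × 10⁵ km

ρ_p = 3M_p/(4πR_p³) = 3 × (6.858 × 10²⁷) / (4π × (1.293 × 10⁸ m)³) = 757.4 kg/m³
d_R = 2.44 × 1.293 × 10⁵ km × (757.4/2771)^(1/3)
    = 2.047 × 10⁵ km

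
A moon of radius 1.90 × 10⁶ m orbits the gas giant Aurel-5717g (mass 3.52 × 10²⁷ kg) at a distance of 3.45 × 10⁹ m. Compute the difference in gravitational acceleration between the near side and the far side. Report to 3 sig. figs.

4.35 × 10⁻⁵ m/s²

Differencing GM/(d−r)² and GM/(d+r)² to first order in r/d gives 4GMr/d³.
Δg = 4GMr/d³
   = 4 × (6.674 × 10⁻¹¹) × (3.52 × 10²⁷) × (1.90 × 10⁶) / (3.45 × 10⁹)³
   = 4.35 × 10⁻⁵ m/s²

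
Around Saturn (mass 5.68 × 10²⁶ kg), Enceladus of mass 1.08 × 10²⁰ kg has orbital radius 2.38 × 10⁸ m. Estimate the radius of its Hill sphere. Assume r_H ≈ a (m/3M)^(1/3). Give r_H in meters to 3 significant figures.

r_H ≈ a (m/3M)^(1/3)
    = (2.38 × 10⁸) × (1.08 × 10²⁰ / (3 × 5.68 × 10²⁶))^(1/3)
    = 9.49 × 10⁵ m

9.49 × 10⁵ m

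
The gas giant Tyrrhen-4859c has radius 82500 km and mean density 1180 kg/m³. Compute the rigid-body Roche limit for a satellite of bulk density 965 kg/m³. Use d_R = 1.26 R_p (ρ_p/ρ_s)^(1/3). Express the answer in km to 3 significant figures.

d_R = 1.26 × 82500 km × (1180/965)^(1/3)
    = 1.11 × 10⁵ km

1.11 × 10⁵ km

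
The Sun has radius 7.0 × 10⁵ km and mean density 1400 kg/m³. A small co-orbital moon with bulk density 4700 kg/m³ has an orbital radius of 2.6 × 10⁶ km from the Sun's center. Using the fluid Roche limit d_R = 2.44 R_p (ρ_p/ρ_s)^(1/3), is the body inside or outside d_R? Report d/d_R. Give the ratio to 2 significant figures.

outside; d/d_R ≈ 2.3

d_R = 2.44 × (7.0 × 10⁵ km) × (1400/4700)^(1/3) = 1.141 × 10⁶ km
d/d_R = (2.6 × 10⁶) / (1.141 × 10⁶) = 2.3
Since d/d_R > 1, the body is outside the Roche limit.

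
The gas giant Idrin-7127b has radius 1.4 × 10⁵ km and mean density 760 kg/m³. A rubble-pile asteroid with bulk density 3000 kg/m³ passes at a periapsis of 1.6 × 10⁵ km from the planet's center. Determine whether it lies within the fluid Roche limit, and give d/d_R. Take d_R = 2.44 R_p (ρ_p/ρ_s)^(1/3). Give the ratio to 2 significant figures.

d_R = 2.44 × (1.4 × 10⁵ km) × (760/3000)^(1/3) = 2.161 × 10⁵ km
d/d_R = (1.6 × 10⁵) / (2.161 × 10⁵) = 0.74
Since d/d_R < 1, the body is inside the Roche limit.

inside; d/d_R ≈ 0.74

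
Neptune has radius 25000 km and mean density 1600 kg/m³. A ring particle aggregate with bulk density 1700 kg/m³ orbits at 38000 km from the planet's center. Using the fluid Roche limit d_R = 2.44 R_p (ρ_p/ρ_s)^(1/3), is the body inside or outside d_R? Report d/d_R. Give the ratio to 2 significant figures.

inside; d/d_R ≈ 0.64

d_R = 2.44 × (25000 km) × (1600/1700)^(1/3) = 59780 km
d/d_R = (38000) / (59780) = 0.64
Since d/d_R < 1, the body is inside the Roche limit.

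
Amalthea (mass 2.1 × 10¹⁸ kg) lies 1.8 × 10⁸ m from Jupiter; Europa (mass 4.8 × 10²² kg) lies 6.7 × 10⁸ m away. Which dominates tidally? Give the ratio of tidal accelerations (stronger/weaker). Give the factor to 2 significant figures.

Tidal acceleration ∝ M/d³, so compare M/d³ for each.
Amalthea: (2.1 × 10¹⁸) / (1.8 × 10⁸)³ = 3.601 × 10⁻⁷
Europa: (4.8 × 10²²) / (6.7 × 10⁸)³ = 1.596 × 10⁻⁴
Ratio (larger/smaller) = 440

Europa, by a factor of ≈ 440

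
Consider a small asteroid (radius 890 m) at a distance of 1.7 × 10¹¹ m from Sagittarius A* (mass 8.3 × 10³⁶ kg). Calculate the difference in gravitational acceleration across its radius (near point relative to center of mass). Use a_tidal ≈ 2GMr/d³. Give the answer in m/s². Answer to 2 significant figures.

2.0 × 10⁻⁴ m/s²

Since r ≪ d, expand the inverse-square field across one radius to get the leading 2GMr/d³ term.
a_tidal = 2GMr/d³
        = 2 × (6.674 × 10⁻¹¹) × (8.3 × 10³⁶) × (890) / (1.7 × 10¹¹)³
        = 2.0 × 10⁻⁴ m/s²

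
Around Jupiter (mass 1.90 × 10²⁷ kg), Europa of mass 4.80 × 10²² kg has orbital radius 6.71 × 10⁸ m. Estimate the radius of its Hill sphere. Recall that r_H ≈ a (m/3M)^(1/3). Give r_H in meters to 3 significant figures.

r_H ≈ a (m/3M)^(1/3)
    = (6.71 × 10⁸) × (4.80 × 10²² / (3 × 1.90 × 10²⁷))^(1/3)
    = 1.37 × 10⁷ m

1.37 × 10⁷ m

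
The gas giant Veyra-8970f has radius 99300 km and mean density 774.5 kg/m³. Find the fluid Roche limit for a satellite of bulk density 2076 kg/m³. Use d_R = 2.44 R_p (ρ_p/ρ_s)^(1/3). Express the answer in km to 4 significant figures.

1.744 × 10⁵ km

d_R = 2.44 × 99300 km × (774.5/2076)^(1/3)
    = 1.744 × 10⁵ km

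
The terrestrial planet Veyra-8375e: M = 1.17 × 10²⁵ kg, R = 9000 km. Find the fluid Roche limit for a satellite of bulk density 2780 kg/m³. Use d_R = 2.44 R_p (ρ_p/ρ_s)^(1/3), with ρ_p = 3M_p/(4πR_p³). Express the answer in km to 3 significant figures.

ρ_p = 3M_p/(4πR_p³) = 3 × (1.17 × 10²⁵) / (4π × (9.00 × 10⁶ m)³) = 3830 kg/m³
d_R = 2.44 × 9000 km × (3830/2780)^(1/3)
    = 24400 km

24400 km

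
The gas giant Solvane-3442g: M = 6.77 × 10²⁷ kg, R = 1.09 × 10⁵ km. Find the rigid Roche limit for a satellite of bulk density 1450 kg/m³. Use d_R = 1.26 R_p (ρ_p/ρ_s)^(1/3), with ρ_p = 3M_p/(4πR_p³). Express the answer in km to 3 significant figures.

ρ_p = 3M_p/(4πR_p³) = 3 × (6.77 × 10²⁷) / (4π × (1.09 × 10⁸ m)³) = 1250 kg/m³
d_R = 1.26 × 1.09 × 10⁵ km × (1250/1450)^(1/3)
    = 1.31 × 10⁵ km

1.31 × 10⁵ km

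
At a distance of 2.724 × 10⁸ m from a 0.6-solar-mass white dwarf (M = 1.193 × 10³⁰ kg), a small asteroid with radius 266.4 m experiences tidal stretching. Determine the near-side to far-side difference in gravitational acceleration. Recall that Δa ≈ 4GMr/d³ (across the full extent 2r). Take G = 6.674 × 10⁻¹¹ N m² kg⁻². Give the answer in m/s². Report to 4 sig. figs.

4.198 × 10⁻³ m/s²

Near-to-far spans 2r, so the tidal difference is twice the near-to-center value: 4GMr/d³.
Δg = 4GMr/d³
   = 4 × (6.674 × 10⁻¹¹) × (1.193 × 10³⁰) × (266.4) / (2.724 × 10⁸)³
   = 4.198 × 10⁻³ m/s²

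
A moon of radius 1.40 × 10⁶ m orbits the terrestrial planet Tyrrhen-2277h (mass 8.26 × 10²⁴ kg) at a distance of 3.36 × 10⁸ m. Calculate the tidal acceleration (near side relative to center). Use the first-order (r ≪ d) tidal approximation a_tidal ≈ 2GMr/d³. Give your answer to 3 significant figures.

4.07 × 10⁻⁵ m/s²

Differencing GM/(d−r)² and GM/d² to first order in r/d gives 2GMr/d³.
a_tidal = 2GMr/d³
        = 2 × (6.674 × 10⁻¹¹) × (8.26 × 10²⁴) × (1.40 × 10⁶) / (3.36 × 10⁸)³
        = 4.07 × 10⁻⁵ m/s²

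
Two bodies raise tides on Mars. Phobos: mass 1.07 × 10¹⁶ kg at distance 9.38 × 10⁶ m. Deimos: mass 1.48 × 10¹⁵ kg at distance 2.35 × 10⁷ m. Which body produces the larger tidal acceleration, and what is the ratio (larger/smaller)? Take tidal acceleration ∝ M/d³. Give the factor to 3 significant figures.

The tide-raising term goes as M/d³ (the gradient of a 1/d² field).
Phobos: (1.07 × 10¹⁶) / (9.38 × 10⁶)³ = 1.297 × 10⁻⁵
Deimos: (1.48 × 10¹⁵) / (2.35 × 10⁷)³ = 1.140 × 10⁻⁷
Ratio (larger/smaller) = 114

Phobos, by a factor of ≈ 114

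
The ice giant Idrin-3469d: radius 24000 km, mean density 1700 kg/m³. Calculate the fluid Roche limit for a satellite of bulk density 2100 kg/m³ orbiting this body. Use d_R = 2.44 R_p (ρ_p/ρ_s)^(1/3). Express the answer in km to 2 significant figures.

55000 km

d_R = 2.44 × 24000 km × (1700/2100)^(1/3)
    = 55000 km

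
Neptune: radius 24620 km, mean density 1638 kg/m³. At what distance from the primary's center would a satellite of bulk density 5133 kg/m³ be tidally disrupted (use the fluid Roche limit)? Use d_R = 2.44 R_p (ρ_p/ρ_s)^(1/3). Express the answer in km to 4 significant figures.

41050 km

d_R = 2.44 × 24620 km × (1638/5133)^(1/3)
    = 41050 km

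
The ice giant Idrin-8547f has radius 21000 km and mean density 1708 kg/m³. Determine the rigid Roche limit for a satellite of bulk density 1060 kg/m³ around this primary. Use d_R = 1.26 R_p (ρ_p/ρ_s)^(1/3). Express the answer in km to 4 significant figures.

d_R = 1.26 × 21000 km × (1708/1060)^(1/3)
    = 31020 km

31020 km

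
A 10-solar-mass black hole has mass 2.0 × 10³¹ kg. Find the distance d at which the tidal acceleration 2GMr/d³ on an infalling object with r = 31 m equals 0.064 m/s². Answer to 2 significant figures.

2GMr/d³ = a_tidal  ⇒  d = (2GMr / a_tidal)^(1/3)
d = (2 × 6.674×10⁻¹¹ × (2.0 × 10³¹) × (31) / (0.064))^(1/3)
  = 1.1 × 10⁸ m

1.1 × 10⁸ m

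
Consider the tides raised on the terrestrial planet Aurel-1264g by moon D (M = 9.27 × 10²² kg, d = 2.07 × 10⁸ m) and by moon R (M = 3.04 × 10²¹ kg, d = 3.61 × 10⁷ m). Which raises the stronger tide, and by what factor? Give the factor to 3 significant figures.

Compare M/d³ for the two perturbers:
Moon D: (9.27 × 10²²) / (2.07 × 10⁸)³ = 1.045 × 10⁻²
Moon R: (3.04 × 10²¹) / (3.61 × 10⁷)³ = 6.462 × 10⁻²
Ratio (larger/smaller) = 6.18

Moon R, by a factor of ≈ 6.18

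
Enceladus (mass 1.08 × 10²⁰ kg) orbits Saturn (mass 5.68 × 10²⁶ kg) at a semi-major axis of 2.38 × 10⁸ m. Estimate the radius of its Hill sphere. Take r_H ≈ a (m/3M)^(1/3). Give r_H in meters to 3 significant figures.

r_H ≈ a (m/3M)^(1/3)
    = (2.38 × 10⁸) × (1.08 × 10²⁰ / (3 × 5.68 × 10²⁶))^(1/3)
    = 9.49 × 10⁵ m

9.49 × 10⁵ m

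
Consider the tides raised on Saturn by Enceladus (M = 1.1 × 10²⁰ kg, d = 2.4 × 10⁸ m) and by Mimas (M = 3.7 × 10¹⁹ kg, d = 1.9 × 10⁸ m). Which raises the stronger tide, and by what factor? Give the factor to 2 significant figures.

Compare M/d³ for the two perturbers:
Enceladus: (1.1 × 10²⁰) / (2.4 × 10⁸)³ = 7.957 × 10⁻⁶
Mimas: (3.7 × 10¹⁹) / (1.9 × 10⁸)³ = 5.394 × 10⁻⁶
Ratio (larger/smaller) = 1.5

Enceladus, by a factor of ≈ 1.5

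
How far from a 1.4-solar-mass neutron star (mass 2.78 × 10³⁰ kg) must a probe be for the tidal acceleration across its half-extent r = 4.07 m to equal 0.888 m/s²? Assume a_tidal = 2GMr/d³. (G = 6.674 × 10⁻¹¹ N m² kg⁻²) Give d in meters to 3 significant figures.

1.19 × 10⁷ m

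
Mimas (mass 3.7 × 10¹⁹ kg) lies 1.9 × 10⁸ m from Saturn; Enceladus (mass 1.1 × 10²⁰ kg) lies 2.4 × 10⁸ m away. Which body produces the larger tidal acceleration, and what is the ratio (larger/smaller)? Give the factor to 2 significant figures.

Enceladus, by a factor of ≈ 1.5

Tidal stretch scales as M/d³; compute that for each body.
Mimas: (3.7 × 10¹⁹) / (1.9 × 10⁸)³ = 5.394 × 10⁻⁶
Enceladus: (1.1 × 10²⁰) / (2.4 × 10⁸)³ = 7.957 × 10⁻⁶
Ratio (larger/smaller) = 1.5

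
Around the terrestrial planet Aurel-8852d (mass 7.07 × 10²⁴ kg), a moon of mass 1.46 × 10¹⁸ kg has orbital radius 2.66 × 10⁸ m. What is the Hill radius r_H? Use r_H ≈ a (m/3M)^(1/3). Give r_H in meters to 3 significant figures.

1.09 × 10⁶ m

r_H ≈ a (m/3M)^(1/3)
    = (2.66 × 10⁸) × (1.46 × 10¹⁸ / (3 × 7.07 × 10²⁴))^(1/3)
    = 1.09 × 10⁶ m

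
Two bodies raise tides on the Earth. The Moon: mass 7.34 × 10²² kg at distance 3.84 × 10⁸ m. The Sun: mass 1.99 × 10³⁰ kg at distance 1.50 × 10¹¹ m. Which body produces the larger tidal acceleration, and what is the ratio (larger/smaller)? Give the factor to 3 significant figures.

The tide-raising term goes as M/d³ (the gradient of a 1/d² field).
The Moon: (7.34 × 10²²) / (3.84 × 10⁸)³ = 1.296 × 10⁻³
The Sun: (1.99 × 10³⁰) / (1.50 × 10¹¹)³ = 5.896 × 10⁻⁴
Ratio (larger/smaller) = 2.20

The Moon, by a factor of ≈ 2.20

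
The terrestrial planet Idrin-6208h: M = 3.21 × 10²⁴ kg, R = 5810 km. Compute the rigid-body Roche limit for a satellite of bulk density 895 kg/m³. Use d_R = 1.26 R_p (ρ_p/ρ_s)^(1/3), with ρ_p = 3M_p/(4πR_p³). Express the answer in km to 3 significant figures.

12000 km

ρ_p = 3M_p/(4πR_p³) = 3 × (3.21 × 10²⁴) / (4π × (5.81 × 10⁶ m)³) = 3910 kg/m³
d_R = 1.26 × 5810 km × (3910/895)^(1/3)
    = 12000 km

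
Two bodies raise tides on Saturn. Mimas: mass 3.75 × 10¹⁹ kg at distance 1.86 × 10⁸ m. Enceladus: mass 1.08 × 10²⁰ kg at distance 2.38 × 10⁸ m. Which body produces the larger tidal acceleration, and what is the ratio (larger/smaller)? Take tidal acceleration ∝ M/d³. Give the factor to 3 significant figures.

Compare M/d³ for the two perturbers:
Mimas: (3.75 × 10¹⁹) / (1.86 × 10⁸)³ = 5.828 × 10⁻⁶
Enceladus: (1.08 × 10²⁰) / (2.38 × 10⁸)³ = 8.011 × 10⁻⁶
Ratio (larger/smaller) = 1.37

Enceladus, by a factor of ≈ 1.37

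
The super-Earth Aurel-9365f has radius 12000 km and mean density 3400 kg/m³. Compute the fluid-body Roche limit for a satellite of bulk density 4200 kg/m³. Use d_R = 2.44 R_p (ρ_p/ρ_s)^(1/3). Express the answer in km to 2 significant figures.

27000 km

d_R = 2.44 × 12000 km × (3400/4200)^(1/3)
    = 27000 km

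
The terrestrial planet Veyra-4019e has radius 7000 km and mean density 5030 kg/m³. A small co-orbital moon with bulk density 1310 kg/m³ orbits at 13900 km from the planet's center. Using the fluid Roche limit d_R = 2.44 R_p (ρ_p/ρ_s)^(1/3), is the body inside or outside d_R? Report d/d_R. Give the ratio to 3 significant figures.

inside; d/d_R ≈ 0.520

d_R = 2.44 × (7000 km) × (5030/1310)^(1/3) = 26750 km
d/d_R = (13900) / (26750) = 0.520
Since d/d_R < 1, the body is inside the Roche limit.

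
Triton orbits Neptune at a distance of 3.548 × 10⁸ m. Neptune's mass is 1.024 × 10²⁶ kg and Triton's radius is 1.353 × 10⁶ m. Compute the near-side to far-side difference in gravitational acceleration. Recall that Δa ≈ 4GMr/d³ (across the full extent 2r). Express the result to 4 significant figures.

8.281 × 10⁻⁴ m/s²

The field gradient is 2GM/d³; across the full diameter 2r the difference is 4GMr/d³.
Δg = 4GMr/d³
   = 4 × (6.674 × 10⁻¹¹) × (1.024 × 10²⁶) × (1.353 × 10⁶) / (3.548 × 10⁸)³
   = 8.281 × 10⁻⁴ m/s²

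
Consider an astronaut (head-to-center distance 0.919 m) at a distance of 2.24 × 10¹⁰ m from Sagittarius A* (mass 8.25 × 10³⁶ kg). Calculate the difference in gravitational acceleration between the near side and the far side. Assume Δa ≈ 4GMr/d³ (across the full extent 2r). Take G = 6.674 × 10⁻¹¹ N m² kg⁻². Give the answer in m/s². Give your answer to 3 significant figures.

1.80 × 10⁻⁴ m/s²

The field gradient is 2GM/d³; across the full diameter 2r the difference is 4GMr/d³.
Δa = 4GMr/d³
   = 4 × (6.674 × 10⁻¹¹) × (8.25 × 10³⁶) × (0.919) / (2.24 × 10¹⁰)³
   = 1.80 × 10⁻⁴ m/s²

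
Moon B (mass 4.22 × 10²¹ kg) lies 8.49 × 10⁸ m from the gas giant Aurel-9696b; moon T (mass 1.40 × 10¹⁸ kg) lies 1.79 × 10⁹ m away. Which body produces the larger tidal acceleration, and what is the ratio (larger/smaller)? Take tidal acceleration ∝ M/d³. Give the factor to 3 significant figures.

Moon B, by a factor of ≈ 28300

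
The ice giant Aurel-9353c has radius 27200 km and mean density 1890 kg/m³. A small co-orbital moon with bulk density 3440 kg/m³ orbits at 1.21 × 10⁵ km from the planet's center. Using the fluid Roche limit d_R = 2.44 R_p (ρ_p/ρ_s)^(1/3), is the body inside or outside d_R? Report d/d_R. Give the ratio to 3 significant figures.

outside; d/d_R ≈ 2.23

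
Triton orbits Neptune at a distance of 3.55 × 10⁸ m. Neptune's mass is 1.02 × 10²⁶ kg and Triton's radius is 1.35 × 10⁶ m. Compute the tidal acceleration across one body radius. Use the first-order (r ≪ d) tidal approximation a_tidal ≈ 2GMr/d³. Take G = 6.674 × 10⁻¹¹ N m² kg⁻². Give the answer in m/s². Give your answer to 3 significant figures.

Δa = 2GMr/d³
   = 2 × (6.674 × 10⁻¹¹) × (1.02 × 10²⁶) × (1.35 × 10⁶) / (3.55 × 10⁸)³
   = 4.11 × 10⁻⁴ m/s²

4.11 × 10⁻⁴ m/s²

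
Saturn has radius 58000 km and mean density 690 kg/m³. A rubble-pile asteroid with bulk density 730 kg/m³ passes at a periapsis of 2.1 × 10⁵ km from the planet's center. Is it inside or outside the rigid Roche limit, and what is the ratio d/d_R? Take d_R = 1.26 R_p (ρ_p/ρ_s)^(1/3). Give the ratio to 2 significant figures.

d_R = 1.26 × (58000 km) × (690/730)^(1/3) = 71720 km
d/d_R = (2.1 × 10⁵) / (71720) = 2.9
Since d/d_R > 1, the body is outside the Roche limit.

outside; d/d_R ≈ 2.9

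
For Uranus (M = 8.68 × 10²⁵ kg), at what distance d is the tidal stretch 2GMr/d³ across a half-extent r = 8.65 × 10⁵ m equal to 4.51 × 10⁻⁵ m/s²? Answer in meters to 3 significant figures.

2GMr/d³ = a_tidal  ⇒  d = (2GMr / a_tidal)^(1/3)
d = (2 × 6.674×10⁻¹¹ × (8.68 × 10²⁵) × (8.65 × 10⁵) / (4.51 × 10⁻⁵))^(1/3)
  = 6.06 × 10⁸ m

6.06 × 10⁸ m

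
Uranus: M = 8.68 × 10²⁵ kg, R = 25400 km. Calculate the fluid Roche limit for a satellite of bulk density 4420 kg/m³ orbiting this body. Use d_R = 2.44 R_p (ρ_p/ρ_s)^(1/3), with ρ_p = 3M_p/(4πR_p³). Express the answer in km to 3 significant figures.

40800 km

ρ_p = 3M_p/(4πR_p³) = 3 × (8.68 × 10²⁵) / (4π × (2.54 × 10⁷ m)³) = 1260 kg/m³
d_R = 2.44 × 25400 km × (1260/4420)^(1/3)
    = 40800 km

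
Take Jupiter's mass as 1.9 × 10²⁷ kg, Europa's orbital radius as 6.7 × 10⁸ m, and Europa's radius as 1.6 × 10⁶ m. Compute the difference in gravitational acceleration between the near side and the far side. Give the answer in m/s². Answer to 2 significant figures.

2.7 × 10⁻³ m/s²

The field gradient is 2GM/d³; across the full diameter 2r the difference is 4GMr/d³.
Δg = 4GMr/d³
   = 4 × (6.674 × 10⁻¹¹) × (1.9 × 10²⁷) × (1.6 × 10⁶) / (6.7 × 10⁸)³
   = 2.7 × 10⁻³ m/s²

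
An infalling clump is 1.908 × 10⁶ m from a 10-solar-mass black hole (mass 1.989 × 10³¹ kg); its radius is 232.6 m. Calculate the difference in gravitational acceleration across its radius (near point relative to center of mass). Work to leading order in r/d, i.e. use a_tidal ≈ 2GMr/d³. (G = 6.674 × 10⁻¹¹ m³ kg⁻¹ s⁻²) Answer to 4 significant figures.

8.890 × 10⁴ m/s²

Since r ≪ d, expand the inverse-square field across one radius to get the leading 2GMr/d³ term.
Δg = 2GMr/d³
   = 2 × (6.674 × 10⁻¹¹) × (1.989 × 10³¹) × (232.6) / (1.908 × 10⁶)³
   = 8.890 × 10⁴ m/s²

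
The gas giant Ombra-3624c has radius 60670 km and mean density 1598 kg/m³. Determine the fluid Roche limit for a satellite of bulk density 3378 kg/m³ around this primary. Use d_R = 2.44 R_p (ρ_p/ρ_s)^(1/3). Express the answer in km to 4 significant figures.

d_R = 2.44 × 60670 km × (1598/3378)^(1/3)
    = 1.153 × 10⁵ km

1.153 × 10⁵ km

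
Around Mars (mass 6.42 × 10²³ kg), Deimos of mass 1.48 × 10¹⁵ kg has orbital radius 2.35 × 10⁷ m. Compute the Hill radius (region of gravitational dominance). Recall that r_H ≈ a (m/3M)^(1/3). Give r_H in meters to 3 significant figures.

r_H ≈ a (m/3M)^(1/3)
    = (2.35 × 10⁷) × (1.48 × 10¹⁵ / (3 × 6.42 × 10²³))^(1/3)
    = 2.15 × 10⁴ m

2.15 × 10⁴ m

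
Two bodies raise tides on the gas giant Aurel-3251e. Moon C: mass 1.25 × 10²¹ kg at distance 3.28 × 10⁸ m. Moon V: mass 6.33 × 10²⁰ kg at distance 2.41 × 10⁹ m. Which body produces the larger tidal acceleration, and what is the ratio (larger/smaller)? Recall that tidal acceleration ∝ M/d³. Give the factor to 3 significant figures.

Moon C, by a factor of ≈ 783

Tidal stretch scales as M/d³; compute that for each body.
Moon C: (1.25 × 10²¹) / (3.28 × 10⁸)³ = 3.542 × 10⁻⁵
Moon V: (6.33 × 10²⁰) / (2.41 × 10⁹)³ = 4.522 × 10⁻⁸
Ratio (larger/smaller) = 783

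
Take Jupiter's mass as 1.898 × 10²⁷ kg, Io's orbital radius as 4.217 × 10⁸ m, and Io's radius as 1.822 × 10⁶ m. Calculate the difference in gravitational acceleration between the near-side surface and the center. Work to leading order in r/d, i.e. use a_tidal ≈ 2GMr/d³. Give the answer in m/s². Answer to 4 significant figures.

6.155 × 10⁻³ m/s²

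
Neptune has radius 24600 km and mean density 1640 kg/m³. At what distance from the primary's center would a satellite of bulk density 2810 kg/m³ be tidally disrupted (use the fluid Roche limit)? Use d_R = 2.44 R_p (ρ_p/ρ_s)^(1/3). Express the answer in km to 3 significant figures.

d_R = 2.44 × 24600 km × (1640/2810)^(1/3)
    = 50200 km

50200 km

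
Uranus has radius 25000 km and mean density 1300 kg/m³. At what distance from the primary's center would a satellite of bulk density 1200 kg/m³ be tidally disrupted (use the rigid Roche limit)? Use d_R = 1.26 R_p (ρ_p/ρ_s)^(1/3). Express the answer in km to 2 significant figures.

d_R = 1.26 × 25000 km × (1300/1200)^(1/3)
    = 32000 km

32000 km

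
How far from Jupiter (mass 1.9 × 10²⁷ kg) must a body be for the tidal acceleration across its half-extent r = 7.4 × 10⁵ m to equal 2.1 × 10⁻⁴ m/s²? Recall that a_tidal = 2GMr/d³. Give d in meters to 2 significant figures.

2GMr/d³ = a_tidal  ⇒  d = (2GMr / a_tidal)^(1/3)
d = (2 × 6.674×10⁻¹¹ × (1.9 × 10²⁷) × (7.4 × 10⁵) / (2.1 × 10⁻⁴))^(1/3)
  = 9.6 × 10⁸ m

9.6 × 10⁸ m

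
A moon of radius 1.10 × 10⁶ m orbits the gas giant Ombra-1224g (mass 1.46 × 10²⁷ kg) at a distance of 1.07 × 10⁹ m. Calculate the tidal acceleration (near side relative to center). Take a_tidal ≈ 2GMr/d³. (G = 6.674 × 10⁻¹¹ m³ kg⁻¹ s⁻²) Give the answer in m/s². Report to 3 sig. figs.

Δg = 2GMr/d³
   = 2 × (6.674 × 10⁻¹¹) × (1.46 × 10²⁷) × (1.10 × 10⁶) / (1.07 × 10⁹)³
   = 1.75 × 10⁻⁴ m/s²

1.75 × 10⁻⁴ m/s²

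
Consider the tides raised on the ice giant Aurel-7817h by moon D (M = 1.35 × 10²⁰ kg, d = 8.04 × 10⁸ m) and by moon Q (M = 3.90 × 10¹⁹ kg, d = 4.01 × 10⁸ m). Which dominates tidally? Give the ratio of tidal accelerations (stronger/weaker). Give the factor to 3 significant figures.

Moon Q, by a factor of ≈ 2.33

The tide-raising term goes as M/d³ (the gradient of a 1/d² field).
Moon D: (1.35 × 10²⁰) / (8.04 × 10⁸)³ = 2.598 × 10⁻⁷
Moon Q: (3.90 × 10¹⁹) / (4.01 × 10⁸)³ = 6.048 × 10⁻⁷
Ratio (larger/smaller) = 2.33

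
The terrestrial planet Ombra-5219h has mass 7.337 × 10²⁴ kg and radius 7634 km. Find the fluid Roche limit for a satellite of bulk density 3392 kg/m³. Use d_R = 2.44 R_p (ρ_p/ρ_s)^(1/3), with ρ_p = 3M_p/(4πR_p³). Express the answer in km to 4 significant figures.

ρ_p = 3M_p/(4πR_p³) = 3 × (7.337 × 10²⁴) / (4π × (7.634 × 10⁶ m)³) = 3937 kg/m³
d_R = 2.44 × 7634 km × (3937/3392)^(1/3)
    = 19580 km

19580 km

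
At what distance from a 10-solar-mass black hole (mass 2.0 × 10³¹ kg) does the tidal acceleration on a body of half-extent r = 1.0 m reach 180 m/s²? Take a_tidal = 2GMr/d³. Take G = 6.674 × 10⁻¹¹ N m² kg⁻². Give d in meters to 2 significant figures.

2GMr/d³ = a_tidal  ⇒  d = (2GMr / a_tidal)^(1/3)
d = (2 × 6.674×10⁻¹¹ × (2.0 × 10³¹) × (1.0) / (180))^(1/3)
  = 2.5 × 10⁶ m

2.5 × 10⁶ m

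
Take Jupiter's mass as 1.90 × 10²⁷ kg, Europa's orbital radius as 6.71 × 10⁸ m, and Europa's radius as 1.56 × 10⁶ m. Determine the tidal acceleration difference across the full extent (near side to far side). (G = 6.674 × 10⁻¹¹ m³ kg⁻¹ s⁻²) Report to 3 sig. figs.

2.62 × 10⁻³ m/s²

Differencing GM/(d−r)² and GM/(d+r)² to first order in r/d gives 4GMr/d³.
Δa = 4GMr/d³
   = 4 × (6.674 × 10⁻¹¹) × (1.90 × 10²⁷) × (1.56 × 10⁶) / (6.71 × 10⁸)³
   = 2.62 × 10⁻³ m/s²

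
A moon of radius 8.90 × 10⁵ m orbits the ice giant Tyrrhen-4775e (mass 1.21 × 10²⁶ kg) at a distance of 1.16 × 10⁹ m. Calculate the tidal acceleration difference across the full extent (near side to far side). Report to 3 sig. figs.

Δa = 4GMr/d³
   = 4 × (6.674 × 10⁻¹¹) × (1.21 × 10²⁶) × (8.90 × 10⁵) / (1.16 × 10⁹)³
   = 1.84 × 10⁻⁵ m/s²

1.84 × 10⁻⁵ m/s²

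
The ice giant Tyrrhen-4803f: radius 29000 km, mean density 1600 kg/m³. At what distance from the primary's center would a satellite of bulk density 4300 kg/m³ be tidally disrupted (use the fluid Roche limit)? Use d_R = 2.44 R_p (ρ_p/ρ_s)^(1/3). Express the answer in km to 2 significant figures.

51000 km

d_R = 2.44 × 29000 km × (1600/4300)^(1/3)
    = 51000 km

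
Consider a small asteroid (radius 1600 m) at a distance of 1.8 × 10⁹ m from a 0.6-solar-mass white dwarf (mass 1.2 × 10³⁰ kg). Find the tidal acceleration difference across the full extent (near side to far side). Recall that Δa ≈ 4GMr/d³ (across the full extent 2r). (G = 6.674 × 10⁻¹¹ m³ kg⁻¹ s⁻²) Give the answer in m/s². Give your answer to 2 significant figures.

a_tidal = 4GMr/d³
        = 4 × (6.674 × 10⁻¹¹) × (1.2 × 10³⁰) × (1600) / (1.8 × 10⁹)³
        = 8.8 × 10⁻⁵ m/s²

8.8 × 10⁻⁵ m/s²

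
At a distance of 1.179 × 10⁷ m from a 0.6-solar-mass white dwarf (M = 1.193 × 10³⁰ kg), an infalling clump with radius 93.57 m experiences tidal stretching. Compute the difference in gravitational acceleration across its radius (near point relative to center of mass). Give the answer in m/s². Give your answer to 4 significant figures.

a_tidal = 2GMr/d³
        = 2 × (6.674 × 10⁻¹¹) × (1.193 × 10³⁰) × (93.57) / (1.179 × 10⁷)³
        = 9.092 m/s²

9.092 m/s²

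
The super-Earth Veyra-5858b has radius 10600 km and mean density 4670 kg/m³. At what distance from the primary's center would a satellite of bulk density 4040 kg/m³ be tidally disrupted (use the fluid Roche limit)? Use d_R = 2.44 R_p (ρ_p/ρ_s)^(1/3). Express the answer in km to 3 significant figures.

27100 km

d_R = 2.44 × 10600 km × (4670/4040)^(1/3)
    = 27100 km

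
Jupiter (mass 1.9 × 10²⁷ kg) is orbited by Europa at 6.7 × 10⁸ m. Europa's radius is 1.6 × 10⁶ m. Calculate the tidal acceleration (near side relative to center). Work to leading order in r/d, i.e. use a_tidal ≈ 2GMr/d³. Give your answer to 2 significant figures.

1.3 × 10⁻³ m/s²

Δa = 2GMr/d³
   = 2 × (6.674 × 10⁻¹¹) × (1.9 × 10²⁷) × (1.6 × 10⁶) / (6.7 × 10⁸)³
   = 1.3 × 10⁻³ m/s²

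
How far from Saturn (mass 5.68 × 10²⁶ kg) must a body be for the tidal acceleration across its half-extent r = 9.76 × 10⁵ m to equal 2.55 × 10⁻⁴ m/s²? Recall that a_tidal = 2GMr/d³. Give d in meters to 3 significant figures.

2GMr/d³ = a_tidal  ⇒  d = (2GMr / a_tidal)^(1/3)
d = (2 × 6.674×10⁻¹¹ × (5.68 × 10²⁶) × (9.76 × 10⁵) / (2.55 × 10⁻⁴))^(1/3)
  = 6.62 × 10⁸ m

6.62 × 10⁸ m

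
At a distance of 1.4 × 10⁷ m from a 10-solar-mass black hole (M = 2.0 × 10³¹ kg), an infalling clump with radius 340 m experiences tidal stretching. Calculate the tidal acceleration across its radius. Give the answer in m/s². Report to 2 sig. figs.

3.3 × 10² m/s²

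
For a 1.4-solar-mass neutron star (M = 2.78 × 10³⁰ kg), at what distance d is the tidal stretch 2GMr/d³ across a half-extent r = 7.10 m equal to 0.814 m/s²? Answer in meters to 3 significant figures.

2GMr/d³ = a_tidal  ⇒  d = (2GMr / a_tidal)^(1/3)
d = (2 × 6.674×10⁻¹¹ × (2.78 × 10³⁰) × (7.10) / (0.814))^(1/3)
  = 1.48 × 10⁷ m

1.48 × 10⁷ m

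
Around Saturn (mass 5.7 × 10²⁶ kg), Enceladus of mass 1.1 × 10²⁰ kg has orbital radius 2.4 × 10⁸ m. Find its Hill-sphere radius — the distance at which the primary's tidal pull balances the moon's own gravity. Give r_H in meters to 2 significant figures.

9.6 × 10⁵ m

r_H ≈ a (m/3M)^(1/3)
    = (2.4 × 10⁸) × (1.1 × 10²⁰ / (3 × 5.7 × 10²⁶))^(1/3)
    = 9.6 × 10⁵ m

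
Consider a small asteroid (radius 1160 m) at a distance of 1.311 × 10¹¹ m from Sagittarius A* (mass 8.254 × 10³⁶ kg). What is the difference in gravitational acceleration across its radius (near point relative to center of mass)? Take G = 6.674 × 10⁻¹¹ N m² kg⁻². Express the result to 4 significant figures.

5.672 × 10⁻⁴ m/s²

a_tidal = 2GMr/d³
        = 2 × (6.674 × 10⁻¹¹) × (8.254 × 10³⁶) × (1160) / (1.311 × 10¹¹)³
        = 5.672 × 10⁻⁴ m/s²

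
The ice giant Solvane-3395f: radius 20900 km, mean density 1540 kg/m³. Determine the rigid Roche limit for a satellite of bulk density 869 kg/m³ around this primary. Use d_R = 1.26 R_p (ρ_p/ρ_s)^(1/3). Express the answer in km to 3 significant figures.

31900 km

d_R = 1.26 × 20900 km × (1540/869)^(1/3)
    = 31900 km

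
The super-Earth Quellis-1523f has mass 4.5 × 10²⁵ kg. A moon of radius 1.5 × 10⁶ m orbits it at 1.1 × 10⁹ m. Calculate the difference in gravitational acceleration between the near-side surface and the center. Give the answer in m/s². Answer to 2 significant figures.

Δa = 2GMr/d³
   = 2 × (6.674 × 10⁻¹¹) × (4.5 × 10²⁵) × (1.5 × 10⁶) / (1.1 × 10⁹)³
   = 6.8 × 10⁻⁶ m/s²

6.8 × 10⁻⁶ m/s²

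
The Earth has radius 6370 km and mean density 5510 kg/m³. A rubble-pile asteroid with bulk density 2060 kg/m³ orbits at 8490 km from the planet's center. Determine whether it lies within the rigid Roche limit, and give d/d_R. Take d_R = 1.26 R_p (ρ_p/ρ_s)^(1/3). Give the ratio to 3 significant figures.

d_R = 1.26 × (6370 km) × (5510/2060)^(1/3) = 11140 km
d/d_R = (8490) / (11140) = 0.762
Since d/d_R < 1, the body is inside the Roche limit.

inside; d/d_R ≈ 0.762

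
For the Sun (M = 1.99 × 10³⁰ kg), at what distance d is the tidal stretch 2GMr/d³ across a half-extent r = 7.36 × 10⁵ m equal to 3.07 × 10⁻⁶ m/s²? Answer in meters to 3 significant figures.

2GMr/d³ = a_tidal  ⇒  d = (2GMr / a_tidal)^(1/3)
d = (2 × 6.674×10⁻¹¹ × (1.99 × 10³⁰) × (7.36 × 10⁵) / (3.07 × 10⁻⁶))^(1/3)
  = 3.99 × 10¹⁰ m

3.99 × 10¹⁰ m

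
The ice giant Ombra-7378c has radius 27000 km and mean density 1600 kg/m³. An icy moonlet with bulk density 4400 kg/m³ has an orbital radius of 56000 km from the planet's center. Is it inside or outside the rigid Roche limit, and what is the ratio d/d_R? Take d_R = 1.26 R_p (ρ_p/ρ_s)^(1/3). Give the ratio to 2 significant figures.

d_R = 1.26 × (27000 km) × (1600/4400)^(1/3) = 24280 km
d/d_R = (56000) / (24280) = 2.3
Since d/d_R > 1, the body is outside the Roche limit.

outside; d/d_R ≈ 2.3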